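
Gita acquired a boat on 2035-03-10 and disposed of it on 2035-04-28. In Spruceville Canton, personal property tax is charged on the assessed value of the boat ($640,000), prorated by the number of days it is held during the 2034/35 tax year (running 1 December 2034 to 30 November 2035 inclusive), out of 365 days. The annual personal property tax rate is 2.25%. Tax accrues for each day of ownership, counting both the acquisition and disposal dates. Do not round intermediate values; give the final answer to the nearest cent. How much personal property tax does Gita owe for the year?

Days held (2035-03-10 to 2035-04-28): 50 out of 365
Tax = $640,000 × 2.25% × 50/365 = $1,972.6027

$1,972.60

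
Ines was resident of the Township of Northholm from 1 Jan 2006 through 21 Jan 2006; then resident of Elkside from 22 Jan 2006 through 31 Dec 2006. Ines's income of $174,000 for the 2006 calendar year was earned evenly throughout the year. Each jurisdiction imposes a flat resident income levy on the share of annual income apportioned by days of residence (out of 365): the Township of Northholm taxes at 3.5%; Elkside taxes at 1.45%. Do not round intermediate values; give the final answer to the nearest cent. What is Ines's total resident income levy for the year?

The Township of Northholm, 1 Jan – 21 Jan 2006: 21 days → $174,000 × 3.5% × 21/365 = $350.3836
Elkside, 22 Jan – 31 Dec 2006: 344 days → $174,000 × 1.45% × 344/365 = $2,377.8411
Total = $2,728.2247

$2,728.22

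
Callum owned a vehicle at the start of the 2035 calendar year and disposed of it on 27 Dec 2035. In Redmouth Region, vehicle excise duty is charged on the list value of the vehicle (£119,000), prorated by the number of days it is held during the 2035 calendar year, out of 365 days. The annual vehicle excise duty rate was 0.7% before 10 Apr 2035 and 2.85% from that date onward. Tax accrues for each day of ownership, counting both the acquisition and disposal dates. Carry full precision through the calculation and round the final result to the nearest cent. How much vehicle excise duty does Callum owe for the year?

£2,660.38

1 Jan – 9 Apr 2035: 99 days at 0.7% → £119,000 × 0.7% × 99/365 = £225.9370
10 Apr – 27 Dec 2035: 262 days at 2.85% → £119,000 × 2.85% × 262/365 = £2,434.4466
Total = £2,660.3836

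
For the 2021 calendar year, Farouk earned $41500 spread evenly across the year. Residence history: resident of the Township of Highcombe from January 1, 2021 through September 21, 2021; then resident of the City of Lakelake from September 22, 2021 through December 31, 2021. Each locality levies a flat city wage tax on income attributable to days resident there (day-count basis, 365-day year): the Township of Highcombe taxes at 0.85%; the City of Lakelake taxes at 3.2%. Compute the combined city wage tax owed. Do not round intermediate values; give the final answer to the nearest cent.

$622.61

The Township of Highcombe, January 1 – September 21, 2021: 264 days → $41500 × 0.85% × 264/365 = $255.1397
The City of Lakelake, September 22 – December 31, 2021: 101 days → $41500 × 3.2% × 101/365 = $367.4740
Total = $622.6137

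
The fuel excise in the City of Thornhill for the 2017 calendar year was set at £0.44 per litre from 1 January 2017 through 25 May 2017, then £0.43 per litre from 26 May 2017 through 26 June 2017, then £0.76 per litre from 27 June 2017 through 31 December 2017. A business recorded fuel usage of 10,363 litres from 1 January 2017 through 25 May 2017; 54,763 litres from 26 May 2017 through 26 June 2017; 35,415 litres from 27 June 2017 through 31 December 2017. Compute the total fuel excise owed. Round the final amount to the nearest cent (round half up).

£55,023.21

1 January – 25 May 2017: 10,363 litres at £0.44/litre → £4,559.72
26 May – 26 June 2017: 54,763 litres at £0.43/litre → £23,548.09
27 June – 31 December 2017: 35,415 litres at £0.76/litre → £26,915.40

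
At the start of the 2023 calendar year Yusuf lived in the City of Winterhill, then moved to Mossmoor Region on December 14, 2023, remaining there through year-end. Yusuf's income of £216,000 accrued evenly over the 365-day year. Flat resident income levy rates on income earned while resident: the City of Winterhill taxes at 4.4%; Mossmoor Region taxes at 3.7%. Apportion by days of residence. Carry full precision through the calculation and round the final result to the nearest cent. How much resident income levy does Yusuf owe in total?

£9,429.44

The City of Winterhill, January 1 – December 13, 2023: 347 days → £216,000 × 4.4% × 347/365 = £9,035.3096
Mossmoor Region, December 14 – December 31, 2023: 18 days → £216,000 × 3.7% × 18/365 = £394.1260
Total = £9,429.4356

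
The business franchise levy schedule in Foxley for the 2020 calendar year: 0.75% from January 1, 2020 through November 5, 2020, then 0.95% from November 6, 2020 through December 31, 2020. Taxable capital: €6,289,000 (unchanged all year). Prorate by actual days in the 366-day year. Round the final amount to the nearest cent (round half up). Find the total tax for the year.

€49,092.00

January 1 – November 5, 2020: 310 days at 0.75% → €6,289,000 × 0.75% × 310/366 = €39,950.6148
November 6 – December 31, 2020: 56 days at 0.95% → €6,289,000 × 0.95% × 56/366 = €9,141.3880
Total = €49,092.0027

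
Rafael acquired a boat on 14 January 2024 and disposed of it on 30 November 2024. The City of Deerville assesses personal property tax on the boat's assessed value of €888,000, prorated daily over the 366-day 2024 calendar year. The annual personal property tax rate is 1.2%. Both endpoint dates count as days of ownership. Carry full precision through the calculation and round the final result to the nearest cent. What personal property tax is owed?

Days held (14 January – 30 November 2024): 322 out of 366
Tax = €888,000 × 1.2% × 322/366 = €9,374.9508

€9,374.95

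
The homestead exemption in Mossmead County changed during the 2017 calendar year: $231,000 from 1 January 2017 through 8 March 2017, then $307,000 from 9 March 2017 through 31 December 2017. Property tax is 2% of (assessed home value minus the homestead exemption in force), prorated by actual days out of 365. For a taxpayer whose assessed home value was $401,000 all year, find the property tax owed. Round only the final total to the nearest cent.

1 January – 8 March 2017: 67 days, exemption $231,000 → ($401,000 − $231,000) × 2% × 67/365 = $624.1096
9 March – 31 December 2017: 298 days, exemption $307,000 → ($401,000 − $307,000) × 2% × 298/365 = $1,534.9041
Total = $2,159.0137

$2,159.01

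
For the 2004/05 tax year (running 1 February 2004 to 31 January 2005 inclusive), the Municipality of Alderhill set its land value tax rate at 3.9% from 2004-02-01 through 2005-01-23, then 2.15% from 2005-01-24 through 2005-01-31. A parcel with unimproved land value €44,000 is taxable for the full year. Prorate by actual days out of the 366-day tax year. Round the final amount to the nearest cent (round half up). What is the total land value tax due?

€1,699.17

2004-02-01 to 2005-01-23: 358 days at 3.9% → €44,000 × 3.9% × 358/366 = €1,678.4918
2005-01-24 to 2005-01-31: 8 days at 2.15% → €44,000 × 2.15% × 8/366 = €20.6776
Total = €1,699.1694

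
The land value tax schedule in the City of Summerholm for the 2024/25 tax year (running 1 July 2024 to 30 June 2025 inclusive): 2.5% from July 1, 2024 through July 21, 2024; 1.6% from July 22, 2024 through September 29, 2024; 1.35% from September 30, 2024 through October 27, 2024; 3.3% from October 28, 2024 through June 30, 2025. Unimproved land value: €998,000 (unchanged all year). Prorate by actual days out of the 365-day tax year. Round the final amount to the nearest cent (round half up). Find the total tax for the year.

€27,727.99

July 1 – July 21, 2024: 21 days at 2.5% → €998,000 × 2.5% × 21/365 = €1,435.4795
July 22 – September 29, 2024: 70 days at 1.6% → €998,000 × 1.6% × 70/365 = €3,062.3562
September 30 – October 27, 2024: 28 days at 1.35% → €998,000 × 1.35% × 28/365 = €1,033.5452
October 28, 2024 – June 30, 2025: 246 days at 3.3% → €998,000 × 3.3% × 246/365 = €22,196.6137
Total = €27,727.9945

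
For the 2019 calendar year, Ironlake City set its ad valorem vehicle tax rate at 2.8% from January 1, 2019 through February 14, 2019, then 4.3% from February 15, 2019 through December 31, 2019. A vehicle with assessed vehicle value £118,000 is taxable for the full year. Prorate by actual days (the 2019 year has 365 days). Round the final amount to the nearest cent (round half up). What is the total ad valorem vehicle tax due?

£4,855.78

January 1 – February 14, 2019: 45 days at 2.8% → £118,000 × 2.8% × 45/365 = £407.3425
February 15 – December 31, 2019: 320 days at 4.3% → £118,000 × 4.3% × 320/365 = £4,448.4384
Total = £4,855.7808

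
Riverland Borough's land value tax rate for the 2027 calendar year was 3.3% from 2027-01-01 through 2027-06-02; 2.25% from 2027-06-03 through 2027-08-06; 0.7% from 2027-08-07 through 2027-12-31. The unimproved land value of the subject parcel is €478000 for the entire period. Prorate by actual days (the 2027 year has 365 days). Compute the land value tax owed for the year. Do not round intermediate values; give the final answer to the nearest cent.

2027-01-01 to 2027-06-02: 153 days at 3.3% → €478000 × 3.3% × 153/365 = €6612.1151
2027-06-03 to 2027-08-06: 65 days at 2.25% → €478000 × 2.25% × 65/365 = €1915.2740
2027-08-07 to 2027-12-31: 147 days at 0.7% → €478000 × 0.7% × 147/365 = €1347.5671
Total = €9874.9562

€9874.96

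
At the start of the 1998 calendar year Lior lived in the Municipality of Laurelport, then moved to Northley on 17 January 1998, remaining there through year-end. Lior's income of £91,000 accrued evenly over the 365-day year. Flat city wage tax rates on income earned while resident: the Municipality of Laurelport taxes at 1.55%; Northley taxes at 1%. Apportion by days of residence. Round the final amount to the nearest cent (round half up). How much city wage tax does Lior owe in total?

£931.94

The Municipality of Laurelport, 1 January – 16 January 1998: 16 days → £91,000 × 1.55% × 16/365 = £61.8301
Northley, 17 January – 31 December 1998: 349 days → £91,000 × 1% × 349/365 = £870.1096
Total = £931.9397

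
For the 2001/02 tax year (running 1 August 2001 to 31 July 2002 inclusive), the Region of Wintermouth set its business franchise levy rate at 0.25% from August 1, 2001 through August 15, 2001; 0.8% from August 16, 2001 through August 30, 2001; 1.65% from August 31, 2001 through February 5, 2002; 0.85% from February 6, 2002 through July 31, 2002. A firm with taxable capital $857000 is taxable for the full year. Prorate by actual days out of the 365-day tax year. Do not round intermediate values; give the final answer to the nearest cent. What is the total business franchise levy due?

$10042.16

August 1 – August 15, 2001: 15 days at 0.25% → $857000 × 0.25% × 15/365 = $88.0479
August 16 – August 30, 2001: 15 days at 0.8% → $857000 × 0.8% × 15/365 = $281.7534
August 31, 2001 – February 5, 2002: 159 days at 1.65% → $857000 × 1.65% × 159/365 = $6159.8342
February 6 – July 31, 2002: 176 days at 0.85% → $857000 × 0.85% × 176/365 = $3512.5260
Total = $10042.1616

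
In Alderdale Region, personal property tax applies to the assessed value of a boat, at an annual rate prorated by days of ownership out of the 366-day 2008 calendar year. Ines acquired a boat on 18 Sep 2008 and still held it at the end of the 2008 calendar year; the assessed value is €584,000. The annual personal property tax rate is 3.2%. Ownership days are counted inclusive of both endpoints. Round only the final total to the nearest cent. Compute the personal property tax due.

Days held (18 Sep – 31 Dec 2008): 105 out of 366
Tax = €584,000 × 3.2% × 105/366 = €5,361.3115

€5,361.31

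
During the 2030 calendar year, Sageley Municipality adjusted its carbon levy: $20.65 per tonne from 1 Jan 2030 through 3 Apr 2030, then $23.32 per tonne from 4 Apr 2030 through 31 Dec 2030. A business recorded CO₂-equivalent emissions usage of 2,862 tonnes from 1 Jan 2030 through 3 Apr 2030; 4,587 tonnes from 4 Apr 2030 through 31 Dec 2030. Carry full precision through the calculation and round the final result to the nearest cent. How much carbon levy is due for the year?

$166,069.14

1 Jan – 3 Apr 2030: 2,862 tonnes at $20.65/tonne → $59,100.30
4 Apr – 31 Dec 2030: 4,587 tonnes at $23.32/tonne → $106,968.84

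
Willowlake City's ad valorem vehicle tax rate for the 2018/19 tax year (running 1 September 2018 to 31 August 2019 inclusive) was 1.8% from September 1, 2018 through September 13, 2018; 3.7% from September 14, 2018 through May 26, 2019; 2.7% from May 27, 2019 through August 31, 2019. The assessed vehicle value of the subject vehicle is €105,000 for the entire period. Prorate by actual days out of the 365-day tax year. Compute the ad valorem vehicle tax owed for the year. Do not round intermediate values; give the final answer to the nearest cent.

€3,534.90

September 1 – September 13, 2018: 13 days at 1.8% → €105,000 × 1.8% × 13/365 = €67.3151
September 14, 2018 – May 26, 2019: 255 days at 3.7% → €105,000 × 3.7% × 255/365 = €2,714.1781
May 27 – August 31, 2019: 97 days at 2.7% → €105,000 × 2.7% × 97/365 = €753.4110
Total = €3,534.9041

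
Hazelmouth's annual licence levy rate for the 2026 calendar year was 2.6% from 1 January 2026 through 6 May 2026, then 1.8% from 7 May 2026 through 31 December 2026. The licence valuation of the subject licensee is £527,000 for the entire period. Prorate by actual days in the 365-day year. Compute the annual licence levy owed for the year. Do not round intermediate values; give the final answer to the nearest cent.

£10,941.39

1 January – 6 May 2026: 126 days at 2.6% → £527,000 × 2.6% × 126/365 = £4,730.0055
7 May – 31 December 2026: 239 days at 1.8% → £527,000 × 1.8% × 239/365 = £6,211.3808
Total = £10,941.3863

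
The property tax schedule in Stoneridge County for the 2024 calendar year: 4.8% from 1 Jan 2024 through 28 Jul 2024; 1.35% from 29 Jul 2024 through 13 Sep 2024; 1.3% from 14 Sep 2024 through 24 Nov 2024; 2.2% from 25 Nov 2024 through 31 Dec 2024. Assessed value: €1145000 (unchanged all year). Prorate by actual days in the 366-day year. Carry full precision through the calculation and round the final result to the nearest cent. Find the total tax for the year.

1 Jan – 28 Jul 2024: 210 days at 4.8% → €1145000 × 4.8% × 210/366 = €31534.4262
29 Jul – 13 Sep 2024: 47 days at 1.35% → €1145000 × 1.35% × 47/366 = €1984.9795
14 Sep – 24 Nov 2024: 72 days at 1.3% → €1145000 × 1.3% × 72/366 = €2928.1967
25 Nov – 31 Dec 2024: 37 days at 2.2% → €1145000 × 2.2% × 37/366 = €2546.5301
Total = €38994.1325

€38994.13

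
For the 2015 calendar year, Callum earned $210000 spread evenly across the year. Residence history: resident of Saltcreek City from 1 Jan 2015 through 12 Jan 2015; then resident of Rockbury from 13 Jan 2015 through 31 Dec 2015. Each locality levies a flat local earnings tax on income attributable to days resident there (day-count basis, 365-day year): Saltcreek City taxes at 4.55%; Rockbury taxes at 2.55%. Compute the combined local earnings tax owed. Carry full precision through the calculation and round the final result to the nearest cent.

$5493.08

Saltcreek City, 1 Jan – 12 Jan 2015: 12 days → $210000 × 4.55% × 12/365 = $314.1370
Rockbury, 13 Jan – 31 Dec 2015: 353 days → $210000 × 2.55% × 353/365 = $5178.9452
Total = $5493.0822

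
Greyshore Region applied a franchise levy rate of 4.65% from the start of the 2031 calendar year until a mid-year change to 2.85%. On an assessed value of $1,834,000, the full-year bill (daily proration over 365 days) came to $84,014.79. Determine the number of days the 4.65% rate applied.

Let d = days at the first rate; then 365 − d days at the second rate.
$1,834,000 × [4.65%·d + 2.85%·(365−d)] / 365 = $84,014.79
Solving gives d = 351, so the new rate took effect on December 18, 2031.

351 days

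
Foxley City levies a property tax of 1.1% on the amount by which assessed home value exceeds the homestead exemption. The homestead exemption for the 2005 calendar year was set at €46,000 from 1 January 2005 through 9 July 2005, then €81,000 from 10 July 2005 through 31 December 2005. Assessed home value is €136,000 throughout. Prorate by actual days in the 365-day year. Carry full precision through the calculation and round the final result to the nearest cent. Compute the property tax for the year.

1 January – 9 July 2005: 190 days, exemption €46,000 → (€136,000 − €46,000) × 1.1% × 190/365 = €515.3425
10 July – 31 December 2005: 175 days, exemption €81,000 → (€136,000 − €81,000) × 1.1% × 175/365 = €290.0685
Total = €805.4110

€805.41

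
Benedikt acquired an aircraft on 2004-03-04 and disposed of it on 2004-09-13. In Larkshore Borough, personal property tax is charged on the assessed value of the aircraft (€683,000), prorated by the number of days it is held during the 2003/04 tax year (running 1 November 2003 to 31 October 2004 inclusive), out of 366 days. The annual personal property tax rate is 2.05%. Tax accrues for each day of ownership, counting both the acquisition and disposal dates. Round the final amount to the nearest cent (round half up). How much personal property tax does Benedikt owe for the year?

€7,421.56

Days held (2004-03-04 to 2004-09-13): 194 out of 366
Tax = €683,000 × 2.05% × 194/366 = €7,421.5601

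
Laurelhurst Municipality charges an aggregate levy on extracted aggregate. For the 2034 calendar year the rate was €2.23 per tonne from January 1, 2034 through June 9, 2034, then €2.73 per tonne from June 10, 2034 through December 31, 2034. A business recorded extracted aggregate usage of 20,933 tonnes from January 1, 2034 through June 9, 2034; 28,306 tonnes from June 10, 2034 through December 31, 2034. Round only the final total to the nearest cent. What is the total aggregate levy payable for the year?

€123955.97

January 1 – June 9, 2034: 20,933 tonnes at €2.23/tonne → €46680.59
June 10 – December 31, 2034: 28,306 tonnes at €2.73/tonne → €77275.38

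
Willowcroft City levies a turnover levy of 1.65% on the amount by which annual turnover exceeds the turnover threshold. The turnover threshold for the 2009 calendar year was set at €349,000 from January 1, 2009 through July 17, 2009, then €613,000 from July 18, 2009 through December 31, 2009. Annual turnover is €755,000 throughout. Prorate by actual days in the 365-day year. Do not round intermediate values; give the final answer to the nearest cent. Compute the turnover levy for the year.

January 1 – July 17, 2009: 198 days, exemption €349,000 → (€755,000 − €349,000) × 1.65% × 198/365 = €3,633.9781
July 18 – December 31, 2009: 167 days, exemption €613,000 → (€755,000 − €613,000) × 1.65% × 167/365 = €1,072.0027
Total = €4,705.9808

€4,705.98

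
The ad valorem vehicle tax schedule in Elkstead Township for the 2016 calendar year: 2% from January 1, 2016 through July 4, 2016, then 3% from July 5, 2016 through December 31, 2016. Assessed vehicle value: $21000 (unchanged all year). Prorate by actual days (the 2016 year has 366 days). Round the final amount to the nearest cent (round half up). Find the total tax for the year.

$523.28

January 1 – July 4, 2016: 186 days at 2% → $21000 × 2% × 186/366 = $213.4426
July 5 – December 31, 2016: 180 days at 3% → $21000 × 3% × 180/366 = $309.8361
Total = $523.2787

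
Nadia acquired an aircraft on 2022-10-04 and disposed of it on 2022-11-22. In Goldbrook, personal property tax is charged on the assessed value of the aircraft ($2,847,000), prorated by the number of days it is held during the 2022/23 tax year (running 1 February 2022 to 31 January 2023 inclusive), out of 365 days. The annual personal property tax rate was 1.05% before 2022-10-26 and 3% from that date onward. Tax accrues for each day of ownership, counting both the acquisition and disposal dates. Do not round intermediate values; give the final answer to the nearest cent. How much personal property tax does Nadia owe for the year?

2022-10-04 to 2022-10-25: 22 days at 1.05% → $2,847,000 × 1.05% × 22/365 = $1,801.8000
2022-10-26 to 2022-11-22: 28 days at 3% → $2,847,000 × 3% × 28/365 = $6,552.0000
Total = $8,353.8000

$8,353.80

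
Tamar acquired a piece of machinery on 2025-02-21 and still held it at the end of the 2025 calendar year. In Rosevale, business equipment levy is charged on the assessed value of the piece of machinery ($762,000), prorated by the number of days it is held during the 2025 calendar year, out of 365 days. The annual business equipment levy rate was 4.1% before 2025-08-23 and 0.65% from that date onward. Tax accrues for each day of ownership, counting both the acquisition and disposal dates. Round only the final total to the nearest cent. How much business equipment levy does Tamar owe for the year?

$17,441.45

2025-02-21 to 2025-08-22: 183 days at 4.1% → $762,000 × 4.1% × 183/365 = $15,663.7973
2025-08-23 to 2025-12-31: 131 days at 0.65% → $762,000 × 0.65% × 131/365 = $1,777.6521
Total = $17,441.4493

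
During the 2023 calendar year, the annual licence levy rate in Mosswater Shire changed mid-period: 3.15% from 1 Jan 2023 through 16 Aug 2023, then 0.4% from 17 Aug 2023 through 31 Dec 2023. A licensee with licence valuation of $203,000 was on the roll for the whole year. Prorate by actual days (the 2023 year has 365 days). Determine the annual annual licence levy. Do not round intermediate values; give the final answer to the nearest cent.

$4,299.15

1 Jan – 16 Aug 2023: 228 days at 3.15% → $203,000 × 3.15% × 228/365 = $3,994.3726
17 Aug – 31 Dec 2023: 137 days at 0.4% → $203,000 × 0.4% × 137/365 = $304.7781
Total = $4,299.1507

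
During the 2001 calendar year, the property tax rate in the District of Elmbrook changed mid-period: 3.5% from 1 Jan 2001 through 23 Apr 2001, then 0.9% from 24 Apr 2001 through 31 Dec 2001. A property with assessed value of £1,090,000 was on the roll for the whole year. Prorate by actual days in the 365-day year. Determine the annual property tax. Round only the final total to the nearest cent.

£18,583.75

1 Jan – 23 Apr 2001: 113 days at 3.5% → £1,090,000 × 3.5% × 113/365 = £11,810.8219
24 Apr – 31 Dec 2001: 252 days at 0.9% → £1,090,000 × 0.9% × 252/365 = £6,772.9315
Total = £18,583.7534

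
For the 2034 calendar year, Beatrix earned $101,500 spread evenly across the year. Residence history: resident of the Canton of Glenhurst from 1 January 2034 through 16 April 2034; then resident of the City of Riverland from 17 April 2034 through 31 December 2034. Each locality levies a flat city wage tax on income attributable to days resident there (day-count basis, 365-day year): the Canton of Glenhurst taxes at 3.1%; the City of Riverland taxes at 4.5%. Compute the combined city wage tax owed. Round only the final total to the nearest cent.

The Canton of Glenhurst, 1 January – 16 April 2034: 106 days → $101,500 × 3.1% × 106/365 = $913.7781
The City of Riverland, 17 April – 31 December 2034: 259 days → $101,500 × 4.5% × 259/365 = $3,241.0479
Total = $4,154.8260

$4,154.83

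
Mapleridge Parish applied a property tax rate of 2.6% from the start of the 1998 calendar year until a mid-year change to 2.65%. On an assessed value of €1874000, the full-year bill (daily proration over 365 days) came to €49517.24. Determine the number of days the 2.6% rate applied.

56 days

Let d = days at the first rate; then 365 − d days at the second rate.
€1874000 × [2.6%·d + 2.65%·(365−d)] / 365 = €49517.24
Solving gives d = 56, so the new rate took effect on 26 February 1998.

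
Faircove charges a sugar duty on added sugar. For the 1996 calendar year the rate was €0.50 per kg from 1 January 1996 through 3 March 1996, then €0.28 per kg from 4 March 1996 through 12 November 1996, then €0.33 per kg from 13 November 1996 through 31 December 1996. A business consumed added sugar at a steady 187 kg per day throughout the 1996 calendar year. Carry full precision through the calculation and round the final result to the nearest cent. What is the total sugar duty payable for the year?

€22,213.73

1 January – 3 March 1996: 63 days × 187 kg/day = 11,781 kg at €0.50/kg → €5,890.50
4 March – 12 November 1996: 254 days × 187 kg/day = 47,498 kg at €0.28/kg → €13,299.44
13 November – 31 December 1996: 49 days × 187 kg/day = 9,163 kg at €0.33/kg → €3,023.79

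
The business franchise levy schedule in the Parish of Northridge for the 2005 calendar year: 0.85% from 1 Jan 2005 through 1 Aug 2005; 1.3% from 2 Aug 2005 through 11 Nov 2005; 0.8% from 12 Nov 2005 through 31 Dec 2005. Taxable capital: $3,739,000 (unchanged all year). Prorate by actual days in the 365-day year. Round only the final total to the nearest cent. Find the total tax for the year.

$36,227.32

1 Jan – 1 Aug 2005: 213 days at 0.85% → $3,739,000 × 0.85% × 213/365 = $18,546.4644
2 Aug – 11 Nov 2005: 102 days at 1.3% → $3,739,000 × 1.3% × 102/365 = $13,583.3260
12 Nov – 31 Dec 2005: 50 days at 0.8% → $3,739,000 × 0.8% × 50/365 = $4,097.5342
Total = $36,227.3247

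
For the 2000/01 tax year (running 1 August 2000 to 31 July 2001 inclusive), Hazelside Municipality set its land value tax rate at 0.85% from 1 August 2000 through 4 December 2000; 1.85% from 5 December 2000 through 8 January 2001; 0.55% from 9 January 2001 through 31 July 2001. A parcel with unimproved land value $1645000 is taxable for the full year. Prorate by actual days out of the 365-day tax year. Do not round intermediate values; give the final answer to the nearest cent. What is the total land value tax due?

$12801.71

1 August – 4 December 2000: 126 days at 0.85% → $1645000 × 0.85% × 126/365 = $4826.8356
5 December 2000 – 8 January 2001: 35 days at 1.85% → $1645000 × 1.85% × 35/365 = $2918.1849
9 January – 31 July 2001: 204 days at 0.55% → $1645000 × 0.55% × 204/365 = $5056.6849
Total = $12801.7055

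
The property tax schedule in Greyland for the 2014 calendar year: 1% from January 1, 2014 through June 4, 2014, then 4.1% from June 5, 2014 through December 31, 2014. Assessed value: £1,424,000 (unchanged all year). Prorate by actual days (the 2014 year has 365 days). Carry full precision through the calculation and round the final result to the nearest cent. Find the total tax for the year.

January 1 – June 4, 2014: 155 days at 1% → £1,424,000 × 1% × 155/365 = £6,047.1233
June 5 – December 31, 2014: 210 days at 4.1% → £1,424,000 × 4.1% × 210/365 = £33,590.7945
Total = £39,637.9178

£39,637.92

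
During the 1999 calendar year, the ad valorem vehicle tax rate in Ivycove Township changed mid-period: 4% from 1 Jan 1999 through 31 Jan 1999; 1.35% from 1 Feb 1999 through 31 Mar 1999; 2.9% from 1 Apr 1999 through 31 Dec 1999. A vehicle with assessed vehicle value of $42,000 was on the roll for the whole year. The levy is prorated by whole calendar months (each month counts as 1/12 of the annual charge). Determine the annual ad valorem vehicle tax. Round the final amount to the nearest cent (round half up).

$1,148.00

1 Jan – 31 Jan 1999: 1 month at 4% → $42,000 × 4% × 1/12 = $140.0000
1 Feb – 31 Mar 1999: 2 months at 1.35% → $42,000 × 1.35% × 2/12 = $94.5000
1 Apr – 31 Dec 1999: 9 months at 2.9% → $42,000 × 2.9% × 9/12 = $913.5000
Total = $1,148.0000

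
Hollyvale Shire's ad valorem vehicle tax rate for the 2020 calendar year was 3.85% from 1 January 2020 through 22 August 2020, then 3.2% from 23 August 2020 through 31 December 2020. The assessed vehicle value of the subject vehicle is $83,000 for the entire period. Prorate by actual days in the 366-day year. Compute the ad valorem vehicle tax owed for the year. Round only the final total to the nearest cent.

1 January – 22 August 2020: 235 days at 3.85% → $83,000 × 3.85% × 235/366 = $2,051.7555
23 August – 31 December 2020: 131 days at 3.2% → $83,000 × 3.2% × 131/366 = $950.6448
Total = $3,002.4003

$3,002.40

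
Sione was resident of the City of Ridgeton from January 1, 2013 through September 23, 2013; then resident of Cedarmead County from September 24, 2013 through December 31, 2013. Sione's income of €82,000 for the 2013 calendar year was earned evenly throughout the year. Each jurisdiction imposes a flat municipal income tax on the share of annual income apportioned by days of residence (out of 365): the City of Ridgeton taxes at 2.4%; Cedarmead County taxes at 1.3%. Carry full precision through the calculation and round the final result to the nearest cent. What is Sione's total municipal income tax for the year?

€1,723.35

The City of Ridgeton, January 1 – September 23, 2013: 266 days → €82,000 × 2.4% × 266/365 = €1,434.2137
Cedarmead County, September 24 – December 31, 2013: 99 days → €82,000 × 1.3% × 99/365 = €289.1342
Total = €1,723.3479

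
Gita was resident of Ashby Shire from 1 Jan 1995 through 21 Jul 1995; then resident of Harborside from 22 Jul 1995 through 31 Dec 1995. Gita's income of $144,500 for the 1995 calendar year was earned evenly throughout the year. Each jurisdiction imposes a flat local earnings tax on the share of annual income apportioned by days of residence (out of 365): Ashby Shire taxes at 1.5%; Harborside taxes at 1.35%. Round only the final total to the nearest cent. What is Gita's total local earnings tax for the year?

Ashby Shire, 1 Jan – 21 Jul 1995: 202 days → $144,500 × 1.5% × 202/365 = $1,199.5479
Harborside, 22 Jul – 31 Dec 1995: 163 days → $144,500 × 1.35% × 163/365 = $871.1568
Total = $2,070.7048

$2,070.70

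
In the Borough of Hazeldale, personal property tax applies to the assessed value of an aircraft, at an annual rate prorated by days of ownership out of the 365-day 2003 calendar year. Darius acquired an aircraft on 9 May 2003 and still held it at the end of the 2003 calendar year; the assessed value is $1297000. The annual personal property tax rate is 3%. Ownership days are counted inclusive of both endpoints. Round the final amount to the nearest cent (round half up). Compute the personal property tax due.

Days held (9 May – 31 December 2003): 237 out of 365
Tax = $1297000 × 3% × 237/365 = $25264.8493

$25264.85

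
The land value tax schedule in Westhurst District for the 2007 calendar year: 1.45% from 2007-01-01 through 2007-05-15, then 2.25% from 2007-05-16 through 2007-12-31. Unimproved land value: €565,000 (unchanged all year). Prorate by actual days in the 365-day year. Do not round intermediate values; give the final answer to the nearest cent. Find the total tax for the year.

€11,040.72

2007-01-01 to 2007-05-15: 135 days at 1.45% → €565,000 × 1.45% × 135/365 = €3,030.1027
2007-05-16 to 2007-12-31: 230 days at 2.25% → €565,000 × 2.25% × 230/365 = €8,010.6164
Total = €11,040.7192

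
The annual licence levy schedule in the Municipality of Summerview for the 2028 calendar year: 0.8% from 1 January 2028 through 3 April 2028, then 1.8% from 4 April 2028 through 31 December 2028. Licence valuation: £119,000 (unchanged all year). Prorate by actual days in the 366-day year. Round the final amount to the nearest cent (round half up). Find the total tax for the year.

£1,836.37

1 January – 3 April 2028: 94 days at 0.8% → £119,000 × 0.8% × 94/366 = £244.5027
4 April – 31 December 2028: 272 days at 1.8% → £119,000 × 1.8% × 272/366 = £1,591.8689
Total = £1,836.3716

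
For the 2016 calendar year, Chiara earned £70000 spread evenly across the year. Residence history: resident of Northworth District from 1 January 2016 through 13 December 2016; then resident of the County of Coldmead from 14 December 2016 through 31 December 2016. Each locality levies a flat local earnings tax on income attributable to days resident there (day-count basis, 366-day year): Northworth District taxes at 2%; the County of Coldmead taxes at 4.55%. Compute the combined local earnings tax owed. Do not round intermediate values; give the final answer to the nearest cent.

£1487.79

Northworth District, 1 January – 13 December 2016: 348 days → £70000 × 2% × 348/366 = £1331.1475
The County of Coldmead, 14 December – 31 December 2016: 18 days → £70000 × 4.55% × 18/366 = £156.6393
Total = £1487.7869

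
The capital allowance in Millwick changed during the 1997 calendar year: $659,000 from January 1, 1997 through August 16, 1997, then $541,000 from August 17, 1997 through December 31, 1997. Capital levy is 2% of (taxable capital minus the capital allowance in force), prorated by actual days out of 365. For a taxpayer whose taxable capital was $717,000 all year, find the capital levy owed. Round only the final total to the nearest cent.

January 1 – August 16, 1997: 228 days, exemption $659,000 → ($717,000 − $659,000) × 2% × 228/365 = $724.6027
August 17 – December 31, 1997: 137 days, exemption $541,000 → ($717,000 − $541,000) × 2% × 137/365 = $1,321.2055
Total = $2,045.8082

$2,045.81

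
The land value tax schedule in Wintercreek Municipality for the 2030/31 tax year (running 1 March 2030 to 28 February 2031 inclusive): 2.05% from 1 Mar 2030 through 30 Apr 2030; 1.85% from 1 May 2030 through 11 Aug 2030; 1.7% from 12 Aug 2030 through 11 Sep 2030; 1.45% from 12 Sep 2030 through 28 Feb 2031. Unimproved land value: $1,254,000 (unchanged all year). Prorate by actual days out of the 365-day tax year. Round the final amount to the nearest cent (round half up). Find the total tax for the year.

1 Mar – 30 Apr 2030: 61 days at 2.05% → $1,254,000 × 2.05% × 61/365 = $4,296.2384
1 May – 11 Aug 2030: 103 days at 1.85% → $1,254,000 × 1.85% × 103/365 = $6,546.5671
12 Aug – 11 Sep 2030: 31 days at 1.7% → $1,254,000 × 1.7% × 31/365 = $1,810.5699
12 Sep 2030 – 28 Feb 2031: 170 days at 1.45% → $1,254,000 × 1.45% × 170/365 = $8,468.7945
Total = $21,122.1699

$21,122.17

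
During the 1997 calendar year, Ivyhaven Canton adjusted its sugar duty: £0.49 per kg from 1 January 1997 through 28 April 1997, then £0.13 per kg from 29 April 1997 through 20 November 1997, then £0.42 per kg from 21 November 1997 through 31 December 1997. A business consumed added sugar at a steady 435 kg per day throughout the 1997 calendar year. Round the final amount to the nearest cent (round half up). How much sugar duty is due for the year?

£44,291.70

1 January – 28 April 1997: 118 days × 435 kg/day = 51,330 kg at £0.49/kg → £25,151.70
29 April – 20 November 1997: 206 days × 435 kg/day = 89,610 kg at £0.13/kg → £11,649.30
21 November – 31 December 1997: 41 days × 435 kg/day = 17,835 kg at £0.42/kg → £7,490.70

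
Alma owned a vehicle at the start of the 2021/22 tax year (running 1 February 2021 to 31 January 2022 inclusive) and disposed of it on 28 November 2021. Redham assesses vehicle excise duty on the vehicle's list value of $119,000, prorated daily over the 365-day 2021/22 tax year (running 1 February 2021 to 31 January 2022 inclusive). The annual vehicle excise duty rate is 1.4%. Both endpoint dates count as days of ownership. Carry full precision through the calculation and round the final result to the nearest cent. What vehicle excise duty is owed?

$1,373.88

Days held (1 February – 28 November 2021): 301 out of 365
Tax = $119,000 × 1.4% × 301/365 = $1,373.8795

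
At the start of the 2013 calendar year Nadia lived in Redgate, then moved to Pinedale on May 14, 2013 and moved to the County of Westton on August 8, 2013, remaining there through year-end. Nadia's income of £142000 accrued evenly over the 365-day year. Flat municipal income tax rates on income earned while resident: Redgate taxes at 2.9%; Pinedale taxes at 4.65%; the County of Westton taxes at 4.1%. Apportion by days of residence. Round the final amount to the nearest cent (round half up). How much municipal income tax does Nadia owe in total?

£5385.11

Redgate, January 1 – May 13, 2013: 133 days → £142000 × 2.9% × 133/365 = £1500.5315
Pinedale, May 14 – August 7, 2013: 86 days → £142000 × 4.65% × 86/365 = £1555.7753
The County of Westton, August 8 – December 31, 2013: 146 days → £142000 × 4.1% × 146/365 = £2328.8000
Total = £5385.1068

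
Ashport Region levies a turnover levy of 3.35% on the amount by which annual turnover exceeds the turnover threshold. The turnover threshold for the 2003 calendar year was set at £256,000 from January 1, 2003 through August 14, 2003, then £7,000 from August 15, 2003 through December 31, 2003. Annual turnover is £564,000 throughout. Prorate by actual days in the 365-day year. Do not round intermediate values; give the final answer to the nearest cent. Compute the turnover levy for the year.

£13,494.63

January 1 – August 14, 2003: 226 days, exemption £256,000 → (£564,000 − £256,000) × 3.35% × 226/365 = £6,388.6795
August 15 – December 31, 2003: 139 days, exemption £7,000 → (£564,000 − £7,000) × 3.35% × 139/365 = £7,105.9466
Total = £13,494.6260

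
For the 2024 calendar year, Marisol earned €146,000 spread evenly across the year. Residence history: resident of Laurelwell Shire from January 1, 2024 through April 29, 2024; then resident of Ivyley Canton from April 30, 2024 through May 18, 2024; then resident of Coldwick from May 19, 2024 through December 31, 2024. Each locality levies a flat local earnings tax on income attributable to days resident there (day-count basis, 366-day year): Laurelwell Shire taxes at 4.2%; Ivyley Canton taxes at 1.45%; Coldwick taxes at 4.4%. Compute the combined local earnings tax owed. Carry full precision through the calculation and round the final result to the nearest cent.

€6,104.67

Laurelwell Shire, January 1 – April 29, 2024: 120 days → €146,000 × 4.2% × 120/366 = €2,010.4918
Ivyley Canton, April 30 – May 18, 2024: 19 days → €146,000 × 1.45% × 19/366 = €109.8989
Coldwick, May 19 – December 31, 2024: 227 days → €146,000 × 4.4% × 227/366 = €3,984.2842
Total = €6,104.6749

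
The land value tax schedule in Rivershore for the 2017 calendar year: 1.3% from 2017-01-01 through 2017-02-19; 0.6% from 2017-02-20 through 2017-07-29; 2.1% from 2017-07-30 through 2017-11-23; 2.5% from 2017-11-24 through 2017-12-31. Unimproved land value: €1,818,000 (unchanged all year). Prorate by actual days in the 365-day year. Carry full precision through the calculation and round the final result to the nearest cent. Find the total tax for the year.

2017-01-01 to 2017-02-19: 50 days at 1.3% → €1,818,000 × 1.3% × 50/365 = €3,237.5342
2017-02-20 to 2017-07-29: 160 days at 0.6% → €1,818,000 × 0.6% × 160/365 = €4,781.5890
2017-07-30 to 2017-11-23: 117 days at 2.1% → €1,818,000 × 2.1% × 117/365 = €12,237.8795
2017-11-24 to 2017-12-31: 38 days at 2.5% → €1,818,000 × 2.5% × 38/365 = €4,731.7808
Total = €24,988.7836

€24,988.78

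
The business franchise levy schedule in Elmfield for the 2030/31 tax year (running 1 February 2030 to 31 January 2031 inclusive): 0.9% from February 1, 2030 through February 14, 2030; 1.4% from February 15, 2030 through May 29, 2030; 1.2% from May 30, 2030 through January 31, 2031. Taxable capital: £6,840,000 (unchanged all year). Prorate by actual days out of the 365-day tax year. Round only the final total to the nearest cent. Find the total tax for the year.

£85,190.79

February 1 – February 14, 2030: 14 days at 0.9% → £6,840,000 × 0.9% × 14/365 = £2,361.2055
February 15 – May 29, 2030: 104 days at 1.4% → £6,840,000 × 1.4% × 104/365 = £27,285.0411
May 30, 2030 – January 31, 2031: 247 days at 1.2% → £6,840,000 × 1.2% × 247/365 = £55,544.5479
Total = £85,190.7945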